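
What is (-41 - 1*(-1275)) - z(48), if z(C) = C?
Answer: 1186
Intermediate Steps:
(-41 - 1*(-1275)) - z(48) = (-41 - 1*(-1275)) - 1*48 = (-41 + 1275) - 48 = 1234 - 48 = 1186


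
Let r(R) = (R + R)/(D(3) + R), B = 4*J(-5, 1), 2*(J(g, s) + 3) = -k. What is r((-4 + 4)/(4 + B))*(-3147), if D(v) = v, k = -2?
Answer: 0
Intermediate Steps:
J(g, s) = -2 (J(g, s) = -3 + (-1*(-2))/2 = -3 + (1/2)*2 = -3 + 1 = -2)
B = -8 (B = 4*(-2) = -8)
r(R) = 2*R/(3 + R) (r(R) = (R + R)/(3 + R) = (2*R)/(3 + R) = 2*R/(3 + R))
r((-4 + 4)/(4 + B))*(-3147) = (2*((-4 + 4)/(4 - 8))/(3 + (-4 + 4)/(4 - 8)))*(-3147) = (2*(0/(-4))/(3 + 0/(-4)))*(-3147) = (2*(0*(-1/4))/(3 + 0*(-1/4)))*(-3147) = (2*0/(3 + 0))*(-3147) = (2*0/3)*(-3147) = (2*0*(1/3))*(-3147) = 0*(-3147) = 0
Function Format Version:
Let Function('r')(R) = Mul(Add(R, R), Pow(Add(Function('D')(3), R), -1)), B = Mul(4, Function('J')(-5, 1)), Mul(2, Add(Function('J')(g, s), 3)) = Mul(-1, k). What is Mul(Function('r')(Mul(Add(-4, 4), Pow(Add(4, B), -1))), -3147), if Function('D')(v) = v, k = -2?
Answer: 0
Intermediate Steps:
Function('J')(g, s) = -2 (Function('J')(g, s) = Add(-3, Mul(Rational(1, 2), Mul(-1, -2))) = Add(-3, Mul(Rational(1, 2), 2)) = Add(-3, 1) = -2)
B = -8 (B = Mul(4, -2) = -8)
Function('r')(R) = Mul(2, R, Pow(Add(3, R), -1)) (Function('r')(R) = Mul(Add(R, R), Pow(Add(3, R), -1)) = Mul(Mul(2, R), Pow(Add(3, R), -1)) = Mul(2, R, Pow(Add(3, R), -1)))
Mul(Function('r')(Mul(Add(-4, 4), Pow(Add(4, B), -1))), -3147) = Mul(Mul(2, Mul(Add(-4, 4), Pow(Add(4, -8), -1)), Pow(Add(3, Mul(Add(-4, 4), Pow(Add(4, -8), -1))), -1)), -3147) = Mul(Mul(2, Mul(0, Pow(-4, -1)), Pow(Add(3, Mul(0, Pow(-4, -1))), -1)), -3147) = Mul(Mul(2, Mul(0, Rational(-1, 4)), Pow(Add(3, Mul(0, Rational(-1, 4))), -1)), -3147) = Mul(Mul(2, 0, Pow(Add(3, 0), -1)), -3147) = Mul(Mul(2, 0, Pow(3, -1)), -3147) = Mul(Mul(2, 0, Rational(1, 3)), -3147) = Mul(0, -3147) = 0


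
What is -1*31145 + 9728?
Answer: -21417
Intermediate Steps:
-1*31145 + 9728 = -31145 + 9728 = -21417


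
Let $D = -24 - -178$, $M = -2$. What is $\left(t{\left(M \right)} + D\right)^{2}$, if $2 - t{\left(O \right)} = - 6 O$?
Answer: $20736$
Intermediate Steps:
$D = 154$ ($D = -24 + 178 = 154$)
$t{\left(O \right)} = 2 + 6 O$ ($t{\left(O \right)} = 2 - - 6 O = 2 + 6 O$)
$\left(t{\left(M \right)} + D\right)^{2} = \left(\left(2 + 6 \left(-2\right)\right) + 154\right)^{2} = \left(\left(2 - 12\right) + 154\right)^{2} = \left(-10 + 154\right)^{2} = 144^{2} = 20736$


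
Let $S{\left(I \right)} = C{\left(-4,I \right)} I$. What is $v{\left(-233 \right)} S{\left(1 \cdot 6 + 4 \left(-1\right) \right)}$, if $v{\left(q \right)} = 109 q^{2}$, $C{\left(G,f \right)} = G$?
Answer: $-47340008$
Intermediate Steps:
$S{\left(I \right)} = - 4 I$
$v{\left(-233 \right)} S{\left(1 \cdot 6 + 4 \left(-1\right) \right)} = 109 \left(-233\right)^{2} \left(- 4 \left(1 \cdot 6 + 4 \left(-1\right)\right)\right) = 109 \cdot 54289 \left(- 4 \left(6 - 4\right)\right) = 5917501 \left(\left(-4\right) 2\right) = 5917501 \left(-8\right) = -47340008$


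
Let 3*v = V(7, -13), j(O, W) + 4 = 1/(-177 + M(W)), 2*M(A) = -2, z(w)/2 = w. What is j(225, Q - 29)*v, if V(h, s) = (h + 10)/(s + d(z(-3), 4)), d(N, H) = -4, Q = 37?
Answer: 713/534 ≈ 1.3352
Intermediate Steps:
z(w) = 2*w
M(A) = -1 (M(A) = (½)*(-2) = -1)
j(O, W) = -713/178 (j(O, W) = -4 + 1/(-177 - 1) = -4 + 1/(-178) = -4 - 1/178 = -713/178)
V(h, s) = (10 + h)/(-4 + s) (V(h, s) = (h + 10)/(s - 4) = (10 + h)/(-4 + s))
v = -⅓ (v = ((10 + 7)/(-4 - 13))/3 = (17/(-17))/3 = (-1/17*17)/3 = (⅓)*(-1) = -⅓ ≈ -0.33333)
j(225, Q - 29)*v = -713/178*(-⅓) = 713/534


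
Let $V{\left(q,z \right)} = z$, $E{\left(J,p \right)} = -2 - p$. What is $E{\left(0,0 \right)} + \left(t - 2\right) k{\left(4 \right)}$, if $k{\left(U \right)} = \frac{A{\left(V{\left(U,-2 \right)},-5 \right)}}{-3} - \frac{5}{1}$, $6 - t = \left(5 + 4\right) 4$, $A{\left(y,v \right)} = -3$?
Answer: $126$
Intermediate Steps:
$t = -30$ ($t = 6 - \left(5 + 4\right) 4 = 6 - 9 \cdot 4 = 6 - 36 = -30$)
$k{\left(U \right)} = -4$ ($k{\left(U \right)} = - \frac{3}{-3} - \frac{5}{1} = \left(-3\right) \left(- \frac{1}{3}\right) - 5 = 1 - 5 = -4$)
$E{\left(0,0 \right)} + \left(t - 2\right) k{\left(4 \right)} = \left(-2 - 0\right) + \left(-30 - 2\right) \left(-4\right) = \left(-2 + 0\right) + \left(-30 - 2\right) \left(-4\right) = -2 - -128 = -2 + 128 = 126$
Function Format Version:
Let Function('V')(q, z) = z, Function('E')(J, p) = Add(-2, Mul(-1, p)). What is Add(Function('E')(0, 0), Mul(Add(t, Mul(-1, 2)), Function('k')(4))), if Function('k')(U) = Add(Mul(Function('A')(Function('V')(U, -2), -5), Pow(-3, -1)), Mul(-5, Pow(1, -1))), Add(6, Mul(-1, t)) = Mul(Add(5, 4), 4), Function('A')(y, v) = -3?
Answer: 126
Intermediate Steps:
t = -30 (t = Add(6, Mul(-1, Mul(Add(5, 4), 4))) = Add(6, Mul(-1, Mul(9, 4))) = Add(6, Mul(-1, 36)) = Add(6, -36) = -30)
Function('k')(U) = -4 (Function('k')(U) = Add(Mul(-3, Pow(-3, -1)), Mul(-5, Pow(1, -1))) = Add(Mul(-3, Rational(-1, 3)), Mul(-5, 1)) = Add(1, -5) = -4)
Add(Function('E')(0, 0), Mul(Add(t, Mul(-1, 2)), Function('k')(4))) = Add(Add(-2, Mul(-1, 0)), Mul(Add(-30, Mul(-1, 2)), -4)) = Add(Add(-2, 0), Mul(Add(-30, -2), -4)) = Add(-2, Mul(-32, -4)) = Add(-2, 128) = 126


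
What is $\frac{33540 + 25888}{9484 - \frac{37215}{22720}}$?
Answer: $\frac{270040832}{43087853} \approx 6.2672$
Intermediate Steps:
$\frac{33540 + 25888}{9484 - \frac{37215}{22720}} = \frac{59428}{9484 - \frac{7443}{4544}} = \frac{59428}{\frac{43087853}{4544}} = 59428 \cdot \frac{4544}{43087853} = \frac{270040832}{43087853}$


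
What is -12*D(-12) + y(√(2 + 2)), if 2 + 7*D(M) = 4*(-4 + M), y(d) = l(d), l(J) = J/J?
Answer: 799/7 ≈ 114.14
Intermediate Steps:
l(J) = 1
y(d) = 1
D(M) = -18/7 + 4*M/7 (D(M) = -2/7 + (4*(-4 + M))/7 = -2/7 + (-16 + 4*M)/7 = -2/7 + (-16/7 + 4*M/7) = -18/7 + 4*M/7)
-12*D(-12) + y(√(2 + 2)) = -12*(-18/7 + (4/7)*(-12)) + 1 = -12*(-18/7 - 48/7) + 1 = -12*(-66/7) + 1 = 792/7 + 1 = 799/7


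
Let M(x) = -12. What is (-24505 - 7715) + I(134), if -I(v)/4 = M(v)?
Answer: -32172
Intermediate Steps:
I(v) = 48 (I(v) = -4*(-12) = 48)
(-24505 - 7715) + I(134) = (-24505 - 7715) + 48 = -32220 + 48 = -32172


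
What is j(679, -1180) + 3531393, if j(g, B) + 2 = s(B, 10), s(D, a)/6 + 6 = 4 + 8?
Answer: 3531427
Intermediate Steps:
s(D, a) = 36 (s(D, a) = -36 + 6*(4 + 8) = -36 + 6*12 = -36 + 72 = 36)
j(g, B) = 34 (j(g, B) = -2 + 36 = 34)
j(679, -1180) + 3531393 = 34 + 3531393 = 3531427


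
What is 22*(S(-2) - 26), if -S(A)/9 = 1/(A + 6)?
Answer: -1243/2 ≈ -621.50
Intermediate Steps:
S(A) = -9/(6 + A) (S(A) = -9/(A + 6) = -9/(6 + A))
22*(S(-2) - 26) = 22*(-9/(6 - 2) - 26) = 22*(-9/4 - 26) = 22*(-113/4) = -1243/2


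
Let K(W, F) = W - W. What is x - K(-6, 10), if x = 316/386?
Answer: 158/193 ≈ 0.81865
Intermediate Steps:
K(W, F) = 0
x = 158/193 (x = 316*(1/386) = 158/193 ≈ 0.81865)
x - K(-6, 10) = 158/193 - 1*0 = 158/193 + 0 = 158/193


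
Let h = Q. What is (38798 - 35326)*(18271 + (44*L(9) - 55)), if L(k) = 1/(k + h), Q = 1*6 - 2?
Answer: 822350144/13 ≈ 6.3258e+7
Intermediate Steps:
Q = 4 (Q = 6 - 2 = 4)
h = 4
L(k) = 1/(4 + k) (L(k) = 1/(k + 4) = 1/(4 + k))
(38798 - 35326)*(18271 + (44*L(9) - 55)) = (38798 - 35326)*(18271 + (44/(4 + 9) - 55)) = 3472*(18271 + (44/13 - 55)) = 3472*(18271 - 671/13) = 3472*(236852/13) = 822350144/13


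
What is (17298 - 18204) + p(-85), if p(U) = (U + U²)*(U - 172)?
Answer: -1835886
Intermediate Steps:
p(U) = (-172 + U)*(U + U²) (p(U) = (U + U²)*(-172 + U) = (-172 + U)*(U + U²))
(17298 - 18204) + p(-85) = (17298 - 18204) - 85*(-172 + (-85)² - 171*(-85)) = -906 - 85*(-172 + 7225 + 14535) = -906 - 85*21588 = -906 - 1834980 = -1835886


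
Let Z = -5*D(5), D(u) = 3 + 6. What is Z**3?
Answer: -91125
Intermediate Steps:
D(u) = 9
Z = -45 (Z = -5*9 = -45)
Z**3 = (-45)**3 = -91125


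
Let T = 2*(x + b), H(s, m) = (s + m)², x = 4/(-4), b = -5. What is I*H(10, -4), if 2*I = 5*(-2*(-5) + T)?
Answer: -180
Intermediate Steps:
x = -1 (x = 4*(-¼) = -1)
H(s, m) = (m + s)²
T = -12 (T = 2*(-1 - 5) = 2*(-6) = -12)
I = -5 (I = (5*(-2*(-5) - 12))/2 = (5*(10 - 12))/2 = (5*(-2))/2 = (½)*(-10) = -5)
I*H(10, -4) = -5*(-4 + 10)² = -5*6² = -5*36 = -180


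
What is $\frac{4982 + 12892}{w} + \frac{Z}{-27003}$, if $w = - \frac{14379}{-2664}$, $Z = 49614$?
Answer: $\frac{142785613478}{43141793} \approx 3309.7$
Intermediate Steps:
$w = \frac{4793}{888}$ ($w = \left(-14379\right) \left(- \frac{1}{2664}\right) = \frac{4793}{888} \approx 5.3975$)
$\frac{4982 + 12892}{w} + \frac{Z}{-27003} = \frac{4982 + 12892}{\frac{4793}{888}} + \frac{49614}{-27003} = 17874 \cdot \frac{888}{4793} + 49614 \left(- \frac{1}{27003}\right) = \frac{15872112}{4793} - \frac{16538}{9001} = \frac{142785613478}{43141793}$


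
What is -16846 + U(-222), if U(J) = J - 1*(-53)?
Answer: -17015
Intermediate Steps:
U(J) = 53 + J (U(J) = J + 53 = 53 + J)
-16846 + U(-222) = -16846 + (53 - 222) = -16846 - 169 = -17015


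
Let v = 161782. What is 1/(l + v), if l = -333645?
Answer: -1/171863 ≈ -5.8186e-6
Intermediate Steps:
1/(l + v) = 1/(-333645 + 161782) = 1/(-171863) = -1/171863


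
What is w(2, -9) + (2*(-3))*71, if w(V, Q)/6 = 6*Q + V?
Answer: -738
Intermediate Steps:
w(V, Q) = 6*V + 36*Q (w(V, Q) = 6*(6*Q + V) = 6*(V + 6*Q) = 6*V + 36*Q)
w(2, -9) + (2*(-3))*71 = (6*2 + 36*(-9)) + (2*(-3))*71 = (12 - 324) - 6*71 = -312 - 426 = -738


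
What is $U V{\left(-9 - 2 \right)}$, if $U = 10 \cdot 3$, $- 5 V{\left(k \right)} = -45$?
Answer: $270$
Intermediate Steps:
$V{\left(k \right)} = 9$ ($V{\left(k \right)} = \left(- \frac{1}{5}\right) \left(-45\right) = 9$)
$U = 30$
$U V{\left(-9 - 2 \right)} = 30 \cdot 9 = 270$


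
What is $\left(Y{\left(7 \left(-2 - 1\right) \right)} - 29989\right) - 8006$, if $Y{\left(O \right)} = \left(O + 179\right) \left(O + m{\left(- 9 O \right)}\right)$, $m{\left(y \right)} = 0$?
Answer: $-41313$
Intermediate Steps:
$Y{\left(O \right)} = O \left(179 + O\right)$ ($Y{\left(O \right)} = \left(O + 179\right) \left(O + 0\right) = \left(179 + O\right) O = O \left(179 + O\right)$)
$\left(Y{\left(7 \left(-2 - 1\right) \right)} - 29989\right) - 8006 = \left(7 \left(-2 - 1\right) \left(179 + 7 \left(-2 - 1\right)\right) - 29989\right) - 8006 = \left(7 \left(-3\right) \left(179 + 7 \left(-3\right)\right) - 29989\right) - 8006 = \left(- 21 \left(179 - 21\right) - 29989\right) - 8006 = \left(\left(-21\right) 158 - 29989\right) - 8006 = \left(-3318 - 29989\right) - 8006 = -33307 - 8006 = -41313$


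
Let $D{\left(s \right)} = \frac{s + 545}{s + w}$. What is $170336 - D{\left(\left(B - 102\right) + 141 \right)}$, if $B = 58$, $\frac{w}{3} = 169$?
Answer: $\frac{51441151}{302} \approx 1.7034 \cdot 10^{5}$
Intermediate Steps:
$w = 507$ ($w = 3 \cdot 169 = 507$)
$D{\left(s \right)} = \frac{545 + s}{507 + s}$ ($D{\left(s \right)} = \frac{s + 545}{s + 507} = \frac{545 + s}{507 + s}$)
$170336 - D{\left(\left(B - 102\right) + 141 \right)} = 170336 - \frac{545 + \left(\left(58 - 102\right) + 141\right)}{507 + \left(\left(58 - 102\right) + 141\right)} = 170336 - \frac{545 + \left(-44 + 141\right)}{507 + \left(-44 + 141\right)} = 170336 - \frac{545 + 97}{507 + 97} = 170336 - \frac{1}{604} \cdot 642 = 170336 - \frac{321}{302} = \frac{51441151}{302}$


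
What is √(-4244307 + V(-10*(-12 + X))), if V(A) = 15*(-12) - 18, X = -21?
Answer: I*√4244505 ≈ 2060.2*I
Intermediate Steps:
V(A) = -198 (V(A) = -180 - 18 = -198)
√(-4244307 + V(-10*(-12 + X))) = √(-4244307 - 198) = √(-4244505) = I*√4244505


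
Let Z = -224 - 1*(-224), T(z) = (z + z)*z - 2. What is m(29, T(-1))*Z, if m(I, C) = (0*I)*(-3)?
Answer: 0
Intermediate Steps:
T(z) = -2 + 2*z**2 (T(z) = (2*z)*z - 2 = 2*z**2 - 2 = -2 + 2*z**2)
m(I, C) = 0 (m(I, C) = 0*(-3) = 0)
Z = 0 (Z = -224 + 224 = 0)
m(29, T(-1))*Z = 0*0 = 0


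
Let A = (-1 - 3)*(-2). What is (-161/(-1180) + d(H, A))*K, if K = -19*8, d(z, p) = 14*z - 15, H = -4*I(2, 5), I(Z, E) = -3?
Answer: -6866638/295 ≈ -23277.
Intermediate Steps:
A = 8 (A = -4*(-2) = 8)
H = 12 (H = -4*(-3) = 12)
d(z, p) = -15 + 14*z
K = -152
(-161/(-1180) + d(H, A))*K = (-161/(-1180) + (-15 + 14*12))*(-152) = (-161*(-1/1180) + (-15 + 168))*(-152) = (161/1180 + 153)*(-152) = (180701/1180)*(-152) = -6866638/295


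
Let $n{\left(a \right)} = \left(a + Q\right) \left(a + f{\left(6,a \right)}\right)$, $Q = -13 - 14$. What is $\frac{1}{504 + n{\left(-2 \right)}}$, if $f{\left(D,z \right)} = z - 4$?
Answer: $\frac{1}{736} \approx 0.0013587$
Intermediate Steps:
$f{\left(D,z \right)} = -4 + z$
$Q = -27$ ($Q = -13 - 14 = -27$)
$n{\left(a \right)} = \left(-27 + a\right) \left(-4 + 2 a\right)$ ($n{\left(a \right)} = \left(a - 27\right) \left(a + \left(-4 + a\right)\right) = \left(-27 + a\right) \left(-4 + 2 a\right)$)
$\frac{1}{504 + n{\left(-2 \right)}} = \frac{1}{504 + \left(108 - -116 + 2 \left(-2\right)^{2}\right)} = \frac{1}{504 + \left(108 + 116 + 2 \cdot 4\right)} = \frac{1}{504 + \left(108 + 116 + 8\right)} = \frac{1}{504 + 232} = \frac{1}{736}$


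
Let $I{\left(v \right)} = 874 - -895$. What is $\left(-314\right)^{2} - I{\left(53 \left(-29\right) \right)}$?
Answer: $96827$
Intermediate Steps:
$I{\left(v \right)} = 1769$ ($I{\left(v \right)} = 874 + 895 = 1769$)
$\left(-314\right)^{2} - I{\left(53 \left(-29\right) \right)} = \left(-314\right)^{2} - 1769 = 98596 - 1769 = 96827$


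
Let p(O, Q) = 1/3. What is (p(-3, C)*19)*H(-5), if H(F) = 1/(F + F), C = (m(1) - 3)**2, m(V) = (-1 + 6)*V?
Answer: -19/30 ≈ -0.63333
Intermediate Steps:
m(V) = 5*V
C = 4 (C = (5*1 - 3)**2 = (5 - 3)**2 = 2**2 = 4)
p(O, Q) = 1/3
H(F) = 1/(2*F)
(p(-3, C)*19)*H(-5) = ((1/3)*19)*((1/2)/(-5)) = 19*((1/2)*(-1/5))/3 = (19/3)*(-1/10) = -19/30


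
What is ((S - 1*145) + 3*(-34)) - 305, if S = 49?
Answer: -503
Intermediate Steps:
((S - 1*145) + 3*(-34)) - 305 = ((49 - 1*145) + 3*(-34)) - 305 = ((49 - 145) - 102) - 305 = (-96 - 102) - 305 = -198 - 305 = -503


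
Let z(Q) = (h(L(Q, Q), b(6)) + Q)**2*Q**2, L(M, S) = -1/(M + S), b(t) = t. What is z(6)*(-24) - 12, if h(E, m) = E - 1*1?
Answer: -20898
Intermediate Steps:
h(E, m) = -1 + E (h(E, m) = E - 1 = -1 + E)
z(Q) = Q**2*(-1 + Q - 1/(2*Q))**2 (z(Q) = ((-1 - 1/(Q + Q)) + Q)**2*Q**2 = ((-1 - 1/(2*Q)) + Q)**2*Q**2 = (-1 + Q - 1/(2*Q))**2*Q**2 = Q**2*(-1 + Q - 1/(2*Q))**2)
z(6)*(-24) - 12 = ((1 + 2*6*(1 - 1*6))**2/4)*(-24) - 12 = ((1 + 2*6*(1 - 6))**2/4)*(-24) - 12 = ((1 + 2*6*(-5))**2/4)*(-24) - 12 = ((1 - 60)**2/4)*(-24) - 12 = ((1/4)*(-59)**2)*(-24) - 12 = ((1/4)*3481)*(-24) - 12 = (3481/4)*(-24) - 12 = -20886 - 12 = -20898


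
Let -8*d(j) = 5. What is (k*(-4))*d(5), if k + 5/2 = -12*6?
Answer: -745/4 ≈ -186.25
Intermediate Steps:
d(j) = -5/8 (d(j) = -⅛*5 = -5/8)
k = -149/2 (k = -5/2 - 12*6 = -5/2 - 72 = -149/2 ≈ -74.500)
(k*(-4))*d(5) = -149/2*(-4)*(-5/8) = 298*(-5/8) = -745/4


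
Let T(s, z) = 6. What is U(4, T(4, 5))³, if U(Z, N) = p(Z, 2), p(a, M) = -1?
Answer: -1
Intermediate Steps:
U(Z, N) = -1
U(4, T(4, 5))³ = (-1)³ = -1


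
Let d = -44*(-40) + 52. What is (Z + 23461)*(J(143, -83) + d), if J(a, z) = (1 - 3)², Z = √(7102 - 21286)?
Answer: 42605176 + 10896*I*√394 ≈ 4.2605e+7 + 2.1628e+5*I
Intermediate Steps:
Z = 6*I*√394 (Z = √(-14184) = 6*I*√394 ≈ 119.1*I)
d = 1812 (d = 1760 + 52 = 1812)
J(a, z) = 4 (J(a, z) = (-2)² = 4)
(Z + 23461)*(J(143, -83) + d) = (6*I*√394 + 23461)*(4 + 1812) = (23461 + 6*I*√394)*1816 = 42605176 + 10896*I*√394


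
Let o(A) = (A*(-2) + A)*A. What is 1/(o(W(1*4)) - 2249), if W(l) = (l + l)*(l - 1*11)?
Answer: -1/5385 ≈ -0.00018570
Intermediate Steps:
W(l) = 2*l*(-11 + l) (W(l) = (2*l)*(l - 11) = (2*l)*(-11 + l) = 2*l*(-11 + l))
o(A) = -A² (o(A) = (-2*A + A)*A = (-A)*A = -A²)
1/(o(W(1*4)) - 2249) = 1/(-(2*(1*4)*(-11 + 1*4))² - 2249) = 1/(-(2*4*(-11 + 4))² - 2249) = 1/(-(2*4*(-7))² - 2249) = 1/(-1*(-56)² - 2249) = 1/(-1*3136 - 2249) = 1/(-3136 - 2249) = 1/(-5385) = -1/5385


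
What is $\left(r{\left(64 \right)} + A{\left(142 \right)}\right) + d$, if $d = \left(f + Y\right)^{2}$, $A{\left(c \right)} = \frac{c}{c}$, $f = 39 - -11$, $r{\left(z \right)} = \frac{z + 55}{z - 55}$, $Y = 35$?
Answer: $\frac{65153}{9} \approx 7239.2$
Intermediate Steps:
$r{\left(z \right)} = \frac{55 + z}{-55 + z}$
$f = 50$ ($f = 39 + 11 = 50$)
$A{\left(c \right)} = 1$
$d = 7225$ ($d = \left(50 + 35\right)^{2} = 85^{2} = 7225$)
$\left(r{\left(64 \right)} + A{\left(142 \right)}\right) + d = \left(\frac{55 + 64}{-55 + 64} + 1\right) + 7225 = \left(\frac{1}{9} \cdot 119 + 1\right) + 7225 = \left(\frac{119}{9} + 1\right) + 7225 = \frac{128}{9} + 7225 = \frac{65153}{9}$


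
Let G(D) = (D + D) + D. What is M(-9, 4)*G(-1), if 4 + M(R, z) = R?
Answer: 39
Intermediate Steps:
M(R, z) = -4 + R
G(D) = 3*D (G(D) = 2*D + D = 3*D)
M(-9, 4)*G(-1) = (-4 - 9)*(3*(-1)) = -13*(-3) = 39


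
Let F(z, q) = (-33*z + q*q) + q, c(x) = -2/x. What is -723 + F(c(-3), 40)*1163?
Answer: 1881011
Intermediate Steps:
F(z, q) = q + q**2 - 33*z (F(z, q) = (-33*z + q**2) + q = (q**2 - 33*z) + q = q + q**2 - 33*z)
-723 + F(c(-3), 40)*1163 = -723 + (40 + 40**2 - (-66)/(-3))*1163 = -723 + (40 + 1600 - (-66)*(-1)/3)*1163 = -723 + (40 + 1600 - 33*2/3)*1163 = -723 + (40 + 1600 - 22)*1163 = -723 + 1618*1163 = -723 + 1881734 = 1881011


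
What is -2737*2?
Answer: -5474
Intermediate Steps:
-2737*2 = -119*46 = -5474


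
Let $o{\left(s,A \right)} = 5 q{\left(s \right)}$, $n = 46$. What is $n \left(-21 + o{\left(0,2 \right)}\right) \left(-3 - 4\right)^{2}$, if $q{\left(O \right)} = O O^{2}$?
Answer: $-47334$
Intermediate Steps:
$q{\left(O \right)} = O^{3}$
$o{\left(s,A \right)} = 5 s^{3}$
$n \left(-21 + o{\left(0,2 \right)}\right) \left(-3 - 4\right)^{2} = 46 \left(-21 + 5 \cdot 0^{3}\right) \left(-3 - 4\right)^{2} = 46 \left(-21 + 5 \cdot 0\right) \left(-7\right)^{2} = 46 \left(-21 + 0\right) 49 = 46 \left(-21\right) 49 = \left(-966\right) 49 = -47334$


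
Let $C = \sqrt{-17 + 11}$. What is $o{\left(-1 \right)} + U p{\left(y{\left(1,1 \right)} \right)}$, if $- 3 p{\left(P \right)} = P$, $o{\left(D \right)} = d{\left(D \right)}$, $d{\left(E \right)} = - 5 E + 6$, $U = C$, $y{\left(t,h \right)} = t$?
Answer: $11 - \frac{i \sqrt{6}}{3} \approx 11.0 - 0.8165 i$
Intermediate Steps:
$C = i \sqrt{6}$ ($C = \sqrt{-6} = i \sqrt{6} \approx 2.4495 i$)
$U = i \sqrt{6} \approx 2.4495 i$
$d{\left(E \right)} = 6 - 5 E$
$o{\left(D \right)} = 6 - 5 D$
$p{\left(P \right)} = - \frac{P}{3}$
$o{\left(-1 \right)} + U p{\left(y{\left(1,1 \right)} \right)} = \left(6 - -5\right) + i \sqrt{6} \left(\left(- \frac{1}{3}\right) 1\right) = \left(6 + 5\right) + i \sqrt{6} \left(- \frac{1}{3}\right) = 11 - \frac{i \sqrt{6}}{3}$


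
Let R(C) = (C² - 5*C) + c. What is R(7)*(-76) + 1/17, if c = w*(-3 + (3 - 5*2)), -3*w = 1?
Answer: -67181/51 ≈ -1317.3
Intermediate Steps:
w = -⅓ (w = -⅓*1 = -⅓ ≈ -0.33333)
c = 10/3 (c = -(-3 + (3 - 5*2))/3 = -(-3 + (3 - 10))/3 = -(-3 - 7)/3 = -⅓*(-10) = 10/3 ≈ 3.3333)
R(C) = 10/3 + C² - 5*C (R(C) = (C² - 5*C) + 10/3 = 10/3 + C² - 5*C)
R(7)*(-76) + 1/17 = (10/3 + 7² - 5*7)*(-76) + 1/17 = (10/3 + 49 - 35)*(-76) + 1/17 = (52/3)*(-76) + 1/17 = -3952/3 + 1/17 = -67181/51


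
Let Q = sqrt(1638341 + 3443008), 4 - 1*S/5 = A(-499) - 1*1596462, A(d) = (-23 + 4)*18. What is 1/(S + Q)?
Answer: 7984040/63744889640251 - 7*sqrt(103701)/63744889640251 ≈ 1.2521e-7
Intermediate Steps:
A(d) = -342 (A(d) = -19*18 = -342)
S = 7984040 (S = 20 - 5*(-342 - 1*1596462) = 20 - 5*(-342 - 1596462) = 20 - 5*(-1596804) = 20 + 7984020 = 7984040)
Q = 7*sqrt(103701) (Q = sqrt(5081349) = 7*sqrt(103701) ≈ 2254.2)
1/(S + Q) = 1/(7984040 + 7*sqrt(103701))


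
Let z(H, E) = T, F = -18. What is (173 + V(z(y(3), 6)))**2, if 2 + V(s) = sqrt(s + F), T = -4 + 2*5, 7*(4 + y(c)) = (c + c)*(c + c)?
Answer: 29229 + 684*I*sqrt(3) ≈ 29229.0 + 1184.7*I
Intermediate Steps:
y(c) = -4 + 4*c**2/7 (y(c) = -4 + ((c + c)*(c + c))/7 = -4 + ((2*c)*(2*c))/7 = -4 + (4*c**2)/7 = -4 + 4*c**2/7)
T = 6 (T = -4 + 10 = 6)
z(H, E) = 6
V(s) = -2 + sqrt(-18 + s) (V(s) = -2 + sqrt(s - 18) = -2 + sqrt(-18 + s))
(173 + V(z(y(3), 6)))**2 = (173 + (-2 + sqrt(-18 + 6)))**2 = (173 + (-2 + sqrt(-12)))**2 = (173 + (-2 + 2*I*sqrt(3)))**2 = (171 + 2*I*sqrt(3))**2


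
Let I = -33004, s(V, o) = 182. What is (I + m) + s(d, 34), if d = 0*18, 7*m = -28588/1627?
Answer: -53405478/1627 ≈ -32825.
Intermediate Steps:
m = -4084/1627 (m = (-28588/1627)/7 = (-28588*1/1627)/7 = (⅐)*(-28588/1627) = -4084/1627 ≈ -2.5101)
d = 0
(I + m) + s(d, 34) = (-33004 - 4084/1627) + 182 = -53701592/1627 + 182 = -53405478/1627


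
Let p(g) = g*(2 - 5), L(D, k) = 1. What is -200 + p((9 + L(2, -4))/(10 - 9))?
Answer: -230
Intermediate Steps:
p(g) = -3*g (p(g) = g*(-3) = -3*g)
-200 + p((9 + L(2, -4))/(10 - 9)) = -200 - 3*(9 + 1)/(10 - 9) = -200 - 30/1 = -200 - 30 = -230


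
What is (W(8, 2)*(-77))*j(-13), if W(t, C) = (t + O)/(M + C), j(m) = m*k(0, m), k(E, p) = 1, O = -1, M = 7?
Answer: 7007/9 ≈ 778.56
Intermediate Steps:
j(m) = m (j(m) = m*1 = m)
W(t, C) = (-1 + t)/(7 + C) (W(t, C) = (t - 1)/(7 + C) = (-1 + t)/(7 + C))
(W(8, 2)*(-77))*j(-13) = (((-1 + 8)/(7 + 2))*(-77))*(-13) = ((7/9)*(-77))*(-13) = -539/9*(-13) = 7007/9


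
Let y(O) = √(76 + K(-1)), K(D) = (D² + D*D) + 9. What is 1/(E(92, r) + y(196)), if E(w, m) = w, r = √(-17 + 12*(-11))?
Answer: 92/8377 - √87/8377 ≈ 0.0098690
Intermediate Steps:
K(D) = 9 + 2*D² (K(D) = (D² + D²) + 9 = 2*D² + 9 = 9 + 2*D²)
y(O) = √87 (y(O) = √(76 + (9 + 2*(-1)²)) = √(76 + (9 + 2*1)) = √(76 + (9 + 2)) = √(76 + 11) = √87)
r = I*√149 (r = √(-17 - 132) = √(-149) = I*√149 ≈ 12.207*I)
1/(E(92, r) + y(196)) = 1/(92 + √87)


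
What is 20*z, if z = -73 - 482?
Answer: -11100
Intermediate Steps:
z = -555
20*z = 20*(-555) = -11100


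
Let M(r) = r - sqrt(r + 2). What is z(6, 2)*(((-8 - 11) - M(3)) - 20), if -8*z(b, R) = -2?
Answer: -21/2 + sqrt(5)/4 ≈ -9.9410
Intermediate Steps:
z(b, R) = 1/4 (z(b, R) = -1/8*(-2) = 1/4)
M(r) = r - sqrt(2 + r)
z(6, 2)*(((-8 - 11) - M(3)) - 20) = (((-8 - 11) - (3 - sqrt(2 + 3))) - 20)/4 = ((-19 - (3 - sqrt(5))) - 20)/4 = ((-19 + (-3 + sqrt(5))) - 20)/4 = ((-22 + sqrt(5)) - 20)/4 = (-42 + sqrt(5))/4 = -21/2 + sqrt(5)/4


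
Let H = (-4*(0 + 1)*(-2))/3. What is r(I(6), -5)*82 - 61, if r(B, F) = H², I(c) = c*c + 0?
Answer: 4699/9 ≈ 522.11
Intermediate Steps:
I(c) = c² (I(c) = c² + 0 = c²)
H = 8/3 (H = (-4*1*(-2))*(⅓) = -4*(-2)*(⅓) = 8*(⅓) = 8/3 ≈ 2.6667)
r(B, F) = 64/9 (r(B, F) = (8/3)² = 64/9)
r(I(6), -5)*82 - 61 = (64/9)*82 - 61 = 5248/9 - 61 = 4699/9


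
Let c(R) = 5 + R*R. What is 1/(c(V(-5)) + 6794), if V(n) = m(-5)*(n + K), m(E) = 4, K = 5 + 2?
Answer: 1/6863 ≈ 0.00014571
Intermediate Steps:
K = 7
V(n) = 28 + 4*n (V(n) = 4*(n + 7) = 4*(7 + n) = 28 + 4*n)
c(R) = 5 + R²
1/(c(V(-5)) + 6794) = 1/((5 + (28 + 4*(-5))²) + 6794) = 1/((5 + (28 - 20)²) + 6794) = 1/((5 + 8²) + 6794) = 1/((5 + 64) + 6794) = 1/(69 + 6794) = 1/6863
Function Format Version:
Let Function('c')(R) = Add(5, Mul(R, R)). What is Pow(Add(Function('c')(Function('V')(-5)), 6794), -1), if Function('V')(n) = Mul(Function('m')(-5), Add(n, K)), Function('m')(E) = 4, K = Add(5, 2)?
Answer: Rational(1, 6863) ≈ 0.00014571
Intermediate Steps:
K = 7
Function('V')(n) = Add(28, Mul(4, n)) (Function('V')(n) = Mul(4, Add(n, 7)) = Mul(4, Add(7, n)) = Add(28, Mul(4, n)))
Function('c')(R) = Add(5, Pow(R, 2))
Pow(Add(Function('c')(Function('V')(-5)), 6794), -1) = Pow(Add(Add(5, Pow(Add(28, Mul(4, -5)), 2)), 6794), -1) = Pow(Add(Add(5, Pow(Add(28, -20), 2)), 6794), -1) = Pow(Add(Add(5, Pow(8, 2)), 6794), -1) = Pow(Add(Add(5, 64), 6794), -1) = Pow(Add(69, 6794), -1) = Pow(6863, -1) = Rational(1, 6863)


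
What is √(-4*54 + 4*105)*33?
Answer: 66*√51 ≈ 471.33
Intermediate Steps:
√(-4*54 + 4*105)*33 = √(-216 + 420)*33 = √204*33 = (2*√51)*33 = 66*√51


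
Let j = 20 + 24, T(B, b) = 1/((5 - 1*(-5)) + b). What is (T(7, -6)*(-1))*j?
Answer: -11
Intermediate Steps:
T(B, b) = 1/(10 + b) (T(B, b) = 1/((5 + 5) + b) = 1/(10 + b))
j = 44
(T(7, -6)*(-1))*j = (-1/(10 - 6))*44 = (-1/4)*44 = ((¼)*(-1))*44 = -¼*44 = -11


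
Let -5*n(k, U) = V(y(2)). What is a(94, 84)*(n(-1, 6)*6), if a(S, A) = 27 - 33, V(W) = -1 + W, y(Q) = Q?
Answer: 36/5 ≈ 7.2000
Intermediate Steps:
a(S, A) = -6
n(k, U) = -1/5 (n(k, U) = -(-1 + 2)/5 = -1/5*1 = -1/5)
a(94, 84)*(n(-1, 6)*6) = -(-6)*6/5 = -6*(-6/5) = 36/5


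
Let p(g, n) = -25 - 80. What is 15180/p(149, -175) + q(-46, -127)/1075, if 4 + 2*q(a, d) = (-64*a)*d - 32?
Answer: -2396634/7525 ≈ -318.49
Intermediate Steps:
p(g, n) = -105
q(a, d) = -18 - 32*a*d (q(a, d) = -2 + ((-64*a)*d - 32)/2 = -2 + (-64*a*d - 32)/2 = -2 + (-32 - 64*a*d)/2 = -2 + (-16 - 32*a*d) = -18 - 32*a*d)
15180/p(149, -175) + q(-46, -127)/1075 = 15180/(-105) + (-18 - 32*(-46)*(-127))/1075 = 15180*(-1/105) + (-18 - 186944)*(1/1075) = -1012/7 - 186962*1/1075 = -1012/7 - 186962/1075 = -2396634/7525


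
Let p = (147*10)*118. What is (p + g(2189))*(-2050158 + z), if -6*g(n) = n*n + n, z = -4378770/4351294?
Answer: 2790105653959970775/2175647 ≈ 1.2824e+12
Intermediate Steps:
z = -2189385/2175647 (z = -4378770*1/4351294 = -2189385/2175647 ≈ -1.0063)
g(n) = -n/6 - n²/6 (g(n) = -(n*n + n)/6 = -(n² + n)/6 = -(n + n²)/6 = -n/6 - n²/6)
p = 173460 (p = 1470*118 = 173460)
(p + g(2189))*(-2050158 + z) = (173460 - ⅙*2189*(1 + 2189))*(-2050158 - 2189385/2175647) = (173460 - ⅙*2189*2190)*(-4460422291611/2175647) = (173460 - 798985)*(-4460422291611/2175647) = -625525*(-4460422291611/2175647) = 2790105653959970775/2175647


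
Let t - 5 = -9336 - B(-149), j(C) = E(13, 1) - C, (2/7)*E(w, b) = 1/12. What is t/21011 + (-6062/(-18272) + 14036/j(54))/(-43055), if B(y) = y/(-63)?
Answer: -58813063599171751/134230086390656592 ≈ -0.43815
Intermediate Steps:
B(y) = -y/63 (B(y) = y*(-1/63) = -y/63)
E(w, b) = 7/24 (E(w, b) = (7/2)/12 = (7/2)*(1/12) = 7/24)
j(C) = 7/24 - C
t = -588002/63 (t = 5 + (-9336 - (-1)*(-149)/63) = 5 + (-9336 - 1*149/63) = 5 + (-9336 - 149/63) = 5 - 588317/63 = -588002/63 ≈ -9333.4)
t/21011 + (-6062/(-18272) + 14036/j(54))/(-43055) = -588002/63/21011 + (-6062/(-18272) + 14036/(7/24 - 1*54))/(-43055) = -588002/63*1/21011 + (-6062*(-1/18272) + 14036/(7/24 - 54))*(-1/43055) = -588002/1323693 + (3031/9136 + 14036/(-1289/24))*(-1/43055) = -588002/1323693 + (3031/9136 + 14036*(-24/1289))*(-1/43055) = -588002/1323693 + (3031/9136 - 336864/1289)*(-1/43055) = -588002/1323693 - 3073682545/11776304*(-1/43055) = -588002/1323693 + 614736509/101405753744 = -58813063599171751/134230086390656592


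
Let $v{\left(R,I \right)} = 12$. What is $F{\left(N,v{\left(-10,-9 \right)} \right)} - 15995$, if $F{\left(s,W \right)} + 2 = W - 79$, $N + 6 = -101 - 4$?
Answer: $-16064$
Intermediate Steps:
$N = -111$ ($N = -6 - 105 = -111$)
$F{\left(s,W \right)} = -81 + W$ ($F{\left(s,W \right)} = -2 + \left(W - 79\right) = -2 + \left(-79 + W\right) = -81 + W$)
$F{\left(N,v{\left(-10,-9 \right)} \right)} - 15995 = \left(-81 + 12\right) - 15995 = -69 - 15995 = -16064$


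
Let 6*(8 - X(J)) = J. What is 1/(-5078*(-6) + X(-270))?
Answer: 1/30521 ≈ 3.2764e-5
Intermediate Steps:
X(J) = 8 - J/6
1/(-5078*(-6) + X(-270)) = 1/(-5078*(-6) + (8 - ⅙*(-270))) = 1/(30468 + (8 + 45)) = 1/(30468 + 53) = 1/30521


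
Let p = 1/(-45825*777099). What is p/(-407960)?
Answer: 1/14527684740933000 ≈ 6.8834e-17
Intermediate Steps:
p = -1/35610561675 (p = -1/45825*1/777099 = -1/35610561675 ≈ -2.8082e-11)
p/(-407960) = -1/35610561675/(-407960) = -1/35610561675*(-1/407960) = 1/14527684740933000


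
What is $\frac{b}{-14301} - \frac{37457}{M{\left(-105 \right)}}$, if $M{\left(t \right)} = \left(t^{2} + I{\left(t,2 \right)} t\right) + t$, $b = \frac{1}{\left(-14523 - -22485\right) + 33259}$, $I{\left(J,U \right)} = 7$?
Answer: $- \frac{1051474213442}{285908237685} \approx -3.6777$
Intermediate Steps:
$b = \frac{1}{41221}$ ($b = \frac{1}{\left(-14523 + 22485\right) + 33259} = \frac{1}{7962 + 33259} = \frac{1}{41221} \approx 2.4259 \cdot 10^{-5}$)
$M{\left(t \right)} = t^{2} + 8 t$ ($M{\left(t \right)} = \left(t^{2} + 7 t\right) + t = t^{2} + 8 t$)
$\frac{b}{-14301} - \frac{37457}{M{\left(-105 \right)}} = \frac{1}{41221 \left(-14301\right)} - \frac{37457}{\left(-105\right) \left(8 - 105\right)} = \frac{1}{41221} \left(- \frac{1}{14301}\right) - \frac{37457}{\left(-105\right) \left(-97\right)} = - \frac{1}{589501521} - \frac{37457}{10185} = - \frac{1}{589501521} - \frac{5351}{1455} = - \frac{1051474213442}{285908237685}$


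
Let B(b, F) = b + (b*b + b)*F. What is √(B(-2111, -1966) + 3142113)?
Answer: I*√8753836858 ≈ 93562.0*I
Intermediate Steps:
B(b, F) = b + F*(b + b²) (B(b, F) = b + (b² + b)*F = b + (b + b²)*F = b + F*(b + b²))
√(B(-2111, -1966) + 3142113) = √(-2111*(1 - 1966 - 1966*(-2111)) + 3142113) = √(-2111*(1 - 1966 + 4150226) + 3142113) = √(-2111*4148261 + 3142113) = √(-8756978971 + 3142113) = √(-8753836858) = I*√8753836858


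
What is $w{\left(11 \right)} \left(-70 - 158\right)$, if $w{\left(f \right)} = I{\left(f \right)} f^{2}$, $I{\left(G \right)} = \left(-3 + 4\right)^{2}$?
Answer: $-27588$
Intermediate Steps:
$I{\left(G \right)} = 1$ ($I{\left(G \right)} = 1^{2} = 1$)
$w{\left(f \right)} = f^{2}$ ($w{\left(f \right)} = 1 f^{2} = f^{2}$)
$w{\left(11 \right)} \left(-70 - 158\right) = 11^{2} \left(-70 - 158\right) = 121 \left(-228\right) = -27588$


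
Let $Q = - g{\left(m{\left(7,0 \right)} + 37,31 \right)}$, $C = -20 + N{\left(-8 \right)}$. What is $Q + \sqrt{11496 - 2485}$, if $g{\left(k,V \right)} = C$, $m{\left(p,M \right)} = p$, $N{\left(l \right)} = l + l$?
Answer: $36 + \sqrt{9011} \approx 130.93$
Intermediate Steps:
$N{\left(l \right)} = 2 l$
$C = -36$ ($C = -20 + 2 \left(-8\right) = -20 - 16 = -36$)
$g{\left(k,V \right)} = -36$
$Q = 36$ ($Q = \left(-1\right) \left(-36\right) = 36$)
$Q + \sqrt{11496 - 2485} = 36 + \sqrt{11496 - 2485} = 36 + \sqrt{9011}$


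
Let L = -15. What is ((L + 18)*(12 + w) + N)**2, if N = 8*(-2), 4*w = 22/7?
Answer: 97969/196 ≈ 499.84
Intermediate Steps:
w = 11/14 (w = (22/7)/4 = (22*(1/7))/4 = (1/4)*(22/7) = 11/14 ≈ 0.78571)
N = -16
((L + 18)*(12 + w) + N)**2 = ((-15 + 18)*(12 + 11/14) - 16)**2 = (3*(179/14) - 16)**2 = (537/14 - 16)**2 = (313/14)**2 = 97969/196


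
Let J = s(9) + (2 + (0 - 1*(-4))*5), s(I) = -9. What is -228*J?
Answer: -2964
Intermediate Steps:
J = 13 (J = -9 + (2 + (0 - 1*(-4))*5) = -9 + (2 + (0 + 4)*5) = -9 + (2 + 4*5) = -9 + (2 + 20) = -9 + 22 = 13)
-228*J = -228*13 = -2964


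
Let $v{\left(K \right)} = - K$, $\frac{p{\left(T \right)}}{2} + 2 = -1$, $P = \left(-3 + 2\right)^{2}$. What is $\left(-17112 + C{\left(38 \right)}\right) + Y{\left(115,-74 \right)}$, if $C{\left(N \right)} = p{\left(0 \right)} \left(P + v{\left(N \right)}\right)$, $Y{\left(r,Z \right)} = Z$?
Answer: $-16964$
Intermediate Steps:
$P = 1$ ($P = \left(-1\right)^{2} = 1$)
$p{\left(T \right)} = -6$ ($p{\left(T \right)} = -4 + 2 \left(-1\right) = -4 - 2 = -6$)
$C{\left(N \right)} = -6 + 6 N$ ($C{\left(N \right)} = - 6 \left(1 - N\right) = -6 + 6 N$)
$\left(-17112 + C{\left(38 \right)}\right) + Y{\left(115,-74 \right)} = \left(-17112 + \left(-6 + 6 \cdot 38\right)\right) - 74 = \left(-17112 + \left(-6 + 228\right)\right) - 74 = \left(-17112 + 222\right) - 74 = -16890 - 74 = -16964$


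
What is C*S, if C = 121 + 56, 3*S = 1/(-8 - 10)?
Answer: -59/18 ≈ -3.2778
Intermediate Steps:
S = -1/54 (S = 1/(3*(-8 - 10)) = (1/3)/(-18) = (1/3)*(-1/18) = -1/54 ≈ -0.018519)
C = 177
C*S = 177*(-1/54) = -59/18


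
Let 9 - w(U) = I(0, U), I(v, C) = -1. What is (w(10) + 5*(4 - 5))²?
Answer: 25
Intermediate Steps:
w(U) = 10 (w(U) = 9 - 1*(-1) = 9 + 1 = 10)
(w(10) + 5*(4 - 5))² = (10 + 5*(4 - 5))² = (10 + 5*(-1))² = (10 - 5)² = 5² = 25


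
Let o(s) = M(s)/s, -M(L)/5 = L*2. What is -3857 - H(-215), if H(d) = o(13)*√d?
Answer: -3857 + 10*I*√215 ≈ -3857.0 + 146.63*I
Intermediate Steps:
M(L) = -10*L (M(L) = -5*L*2 = -10*L)
o(s) = -10 (o(s) = (-10*s)/s = -10)
H(d) = -10*√d
-3857 - H(-215) = -3857 - (-10)*√(-215) = -3857 - (-10)*I*√215 = -3857 + 10*I*√215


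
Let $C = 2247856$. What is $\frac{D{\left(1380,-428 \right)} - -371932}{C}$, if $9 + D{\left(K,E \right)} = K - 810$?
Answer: $\frac{372493}{2247856} \approx 0.16571$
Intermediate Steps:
$D{\left(K,E \right)} = -819 + K$ ($D{\left(K,E \right)} = -9 + \left(K - 810\right) = -9 + \left(-810 + K\right) = -819 + K$)
$\frac{D{\left(1380,-428 \right)} - -371932}{C} = \frac{\left(-819 + 1380\right) - -371932}{2247856} = \left(561 + 371932\right) \frac{1}{2247856} = 372493 \cdot \frac{1}{2247856} = \frac{372493}{2247856}$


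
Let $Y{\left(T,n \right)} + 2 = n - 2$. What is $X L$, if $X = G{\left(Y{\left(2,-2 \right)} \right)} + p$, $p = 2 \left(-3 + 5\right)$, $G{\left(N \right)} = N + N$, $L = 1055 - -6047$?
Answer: $-56816$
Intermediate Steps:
$Y{\left(T,n \right)} = -4 + n$ ($Y{\left(T,n \right)} = -2 + \left(n - 2\right) = -2 + \left(-2 + n\right) = -4 + n$)
$L = 7102$ ($L = 1055 + 6047 = 7102$)
$G{\left(N \right)} = 2 N$
$p = 4$ ($p = 2 \cdot 2 = 4$)
$X = -8$ ($X = 2 \left(-4 - 2\right) + 4 = 2 \left(-6\right) + 4 = -12 + 4 = -8$)
$X L = \left(-8\right) 7102 = -56816$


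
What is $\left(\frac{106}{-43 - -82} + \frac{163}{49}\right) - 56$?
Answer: $- \frac{95465}{1911} \approx -49.956$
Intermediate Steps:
$\left(\frac{106}{-43 - -82} + \frac{163}{49}\right) - 56 = \left(\frac{106}{-43 + 82} + 163 \cdot \frac{1}{49}\right) - 56 = \left(\frac{106}{39} + \frac{163}{49}\right) - 56 = \frac{11551}{1911} - 56 = - \frac{95465}{1911}$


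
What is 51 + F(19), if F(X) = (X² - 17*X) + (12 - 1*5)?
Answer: 96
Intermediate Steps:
F(X) = 7 + X² - 17*X (F(X) = (X² - 17*X) + (12 - 5) = (X² - 17*X) + 7 = 7 + X² - 17*X)
51 + F(19) = 51 + (7 + 19² - 17*19) = 51 + (7 + 361 - 323) = 51 + 45 = 96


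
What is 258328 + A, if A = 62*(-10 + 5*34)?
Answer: 268248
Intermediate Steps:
A = 9920 (A = 62*(-10 + 170) = 62*160 = 9920)
258328 + A = 258328 + 9920 = 268248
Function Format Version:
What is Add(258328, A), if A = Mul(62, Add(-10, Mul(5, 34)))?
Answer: 268248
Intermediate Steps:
A = 9920 (A = Mul(62, Add(-10, 170)) = Mul(62, 160) = 9920)
Add(258328, A) = Add(258328, 9920) = 268248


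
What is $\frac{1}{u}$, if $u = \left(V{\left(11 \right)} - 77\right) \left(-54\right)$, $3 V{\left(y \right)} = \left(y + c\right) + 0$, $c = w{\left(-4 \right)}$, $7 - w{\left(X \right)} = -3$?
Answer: $\frac{1}{3780} \approx 0.00026455$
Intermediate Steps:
$w{\left(X \right)} = 10$ ($w{\left(X \right)} = 7 - -3 = 7 + 3 = 10$)
$c = 10$
$V{\left(y \right)} = \frac{10}{3} + \frac{y}{3}$ ($V{\left(y \right)} = \frac{\left(y + 10\right) + 0}{3} = \frac{\left(10 + y\right) + 0}{3} = \frac{10 + y}{3} = \frac{10}{3} + \frac{y}{3}$)
$u = 3780$ ($u = \left(\left(\frac{10}{3} + \frac{1}{3} \cdot 11\right) - 77\right) \left(-54\right) = \left(\left(\frac{10}{3} + \frac{11}{3}\right) - 77\right) \left(-54\right) = \left(7 - 77\right) \left(-54\right) = \left(-70\right) \left(-54\right) = 3780$)
$\frac{1}{u} = \frac{1}{3780}$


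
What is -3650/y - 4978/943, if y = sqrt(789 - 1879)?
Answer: -4978/943 + 365*I*sqrt(1090)/109 ≈ -5.2789 + 110.56*I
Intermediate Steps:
y = I*sqrt(1090) (y = sqrt(-1090) = I*sqrt(1090) ≈ 33.015*I)
-3650/y - 4978/943 = -3650*(-I*sqrt(1090)/1090) - 4978/943 = -(-365)*I*sqrt(1090)/109 - 4978*1/943 = 365*I*sqrt(1090)/109 - 4978/943 = -4978/943 + 365*I*sqrt(1090)/109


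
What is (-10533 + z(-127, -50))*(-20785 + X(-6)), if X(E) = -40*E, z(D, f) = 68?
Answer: 215003425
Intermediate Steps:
(-10533 + z(-127, -50))*(-20785 + X(-6)) = (-10533 + 68)*(-20785 - 40*(-6)) = -10465*(-20785 + 240) = -10465*(-20545) = 215003425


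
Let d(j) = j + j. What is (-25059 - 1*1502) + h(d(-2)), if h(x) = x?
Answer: -26565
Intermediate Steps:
d(j) = 2*j
(-25059 - 1*1502) + h(d(-2)) = (-25059 - 1*1502) + 2*(-2) = (-25059 - 1502) - 4 = -26561 - 4 = -26565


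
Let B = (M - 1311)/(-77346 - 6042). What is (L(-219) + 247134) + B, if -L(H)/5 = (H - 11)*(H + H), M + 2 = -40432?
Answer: -7131494621/27796 ≈ -2.5657e+5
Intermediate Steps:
M = -40434 (M = -2 - 40432 = -40434)
L(H) = -10*H*(-11 + H) (L(H) = -5*(H - 11)*(H + H) = -5*(-11 + H)*2*H = -10*H*(-11 + H))
B = 13915/27796 (B = (-40434 - 1311)/(-77346 - 6042) = -41745/(-83388) = -41745*(-1/83388) = 13915/27796 ≈ 0.50061)
(L(-219) + 247134) + B = (10*(-219)*(11 - 1*(-219)) + 247134) + 13915/27796 = (10*(-219)*(11 + 219) + 247134) + 13915/27796 = (10*(-219)*230 + 247134) + 13915/27796 = (-503700 + 247134) + 13915/27796 = -256566 + 13915/27796 = -7131494621/27796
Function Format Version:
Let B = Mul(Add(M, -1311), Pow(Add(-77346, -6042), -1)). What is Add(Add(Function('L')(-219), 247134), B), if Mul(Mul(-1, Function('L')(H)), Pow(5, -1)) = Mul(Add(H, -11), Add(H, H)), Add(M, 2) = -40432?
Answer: Rational(-7131494621, 27796) ≈ -2.5657e+5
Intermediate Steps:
M = -40434 (M = Add(-2, -40432) = -40434)
Function('L')(H) = Mul(-10, H, Add(-11, H)) (Function('L')(H) = Mul(-5, Mul(Add(H, -11), Add(H, H))) = Mul(-5, Mul(Add(-11, H), Mul(2, H))) = Mul(-5, Mul(2, H, Add(-11, H))) = Mul(-10, H, Add(-11, H)))
B = Rational(13915, 27796) (B = Mul(Add(-40434, -1311), Pow(Add(-77346, -6042), -1)) = Mul(-41745, Pow(-83388, -1)) = Mul(-41745, Rational(-1, 83388)) = Rational(13915, 27796) ≈ 0.50061)
Add(Add(Function('L')(-219), 247134), B) = Add(Add(Mul(10, -219, Add(11, Mul(-1, -219))), 247134), Rational(13915, 27796)) = Add(Add(Mul(10, -219, Add(11, 219)), 247134), Rational(13915, 27796)) = Add(Add(Mul(10, -219, 230), 247134), Rational(13915, 27796)) = Add(Add(-503700, 247134), Rational(13915, 27796)) = Add(-256566, Rational(13915, 27796)) = Rational(-7131494621, 27796)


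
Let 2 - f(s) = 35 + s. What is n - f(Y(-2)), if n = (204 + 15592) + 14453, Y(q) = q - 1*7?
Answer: 30273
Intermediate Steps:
Y(q) = -7 + q (Y(q) = q - 7 = -7 + q)
f(s) = -33 - s (f(s) = 2 - (35 + s) = 2 + (-35 - s) = -33 - s)
n = 30249 (n = 15796 + 14453 = 30249)
n - f(Y(-2)) = 30249 - (-33 - (-7 - 2)) = 30249 - (-33 - 1*(-9)) = 30249 - (-33 + 9) = 30249 - 1*(-24) = 30249 + 24 = 30273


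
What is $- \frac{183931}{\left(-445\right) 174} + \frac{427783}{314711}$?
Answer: $\frac{91008346631}{24368072730} \approx 3.7347$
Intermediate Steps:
$- \frac{183931}{\left(-445\right) 174} + \frac{427783}{314711} = - \frac{183931}{-77430} + 427783 \cdot \frac{1}{314711} = \left(-183931\right) \left(- \frac{1}{77430}\right) + \frac{427783}{314711} = \frac{183931}{77430} + \frac{427783}{314711} = \frac{91008346631}{24368072730}$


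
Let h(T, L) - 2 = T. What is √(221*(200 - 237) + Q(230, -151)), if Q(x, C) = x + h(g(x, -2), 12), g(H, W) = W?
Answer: 3*I*√883 ≈ 89.146*I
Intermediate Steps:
h(T, L) = 2 + T
Q(x, C) = x (Q(x, C) = x + (2 - 2) = x + 0 = x)
√(221*(200 - 237) + Q(230, -151)) = √(221*(200 - 237) + 230) = √(221*(-37) + 230) = √(-8177 + 230) = √(-7947) = 3*I*√883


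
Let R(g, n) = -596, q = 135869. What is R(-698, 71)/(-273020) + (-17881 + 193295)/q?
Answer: 11993127051/9273738595 ≈ 1.2932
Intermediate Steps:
R(-698, 71)/(-273020) + (-17881 + 193295)/q = -596/(-273020) + (-17881 + 193295)/135869 = -596*(-1/273020) + 175414*(1/135869) = 149/68255 + 175414/135869 = 11993127051/9273738595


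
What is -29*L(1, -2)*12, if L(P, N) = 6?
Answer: -2088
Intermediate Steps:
-29*L(1, -2)*12 = -29*6*12 = -174*12 = -2088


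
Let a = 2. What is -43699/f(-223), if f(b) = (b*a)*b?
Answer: -43699/99458 ≈ -0.43937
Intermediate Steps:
f(b) = 2*b² (f(b) = (b*2)*b = (2*b)*b = 2*b²)
-43699/f(-223) = -43699/(2*(-223)²) = -43699/(2*49729) = -43699/99458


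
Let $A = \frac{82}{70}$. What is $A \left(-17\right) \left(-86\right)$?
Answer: $\frac{59942}{35} \approx 1712.6$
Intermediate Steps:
$A = \frac{41}{35}$ ($A = 82 \cdot \frac{1}{70} = \frac{41}{35} \approx 1.1714$)
$A \left(-17\right) \left(-86\right) = \frac{41}{35} \left(-17\right) \left(-86\right) = \left(- \frac{697}{35}\right) \left(-86\right) = \frac{59942}{35}$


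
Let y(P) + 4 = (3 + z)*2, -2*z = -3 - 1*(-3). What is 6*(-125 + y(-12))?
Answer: -738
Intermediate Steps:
z = 0 (z = -(-3 - 1*(-3))/2 = -(-3 + 3)/2 = -½*0 = 0)
y(P) = 2 (y(P) = -4 + (3 + 0)*2 = -4 + 3*2 = -4 + 6 = 2)
6*(-125 + y(-12)) = 6*(-125 + 2) = 6*(-123) = -738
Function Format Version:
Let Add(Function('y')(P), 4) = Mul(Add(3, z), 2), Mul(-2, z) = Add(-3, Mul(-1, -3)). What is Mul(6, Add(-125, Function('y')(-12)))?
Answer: -738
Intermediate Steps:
z = 0 (z = Mul(Rational(-1, 2), Add(-3, Mul(-1, -3))) = Mul(Rational(-1, 2), Add(-3, 3)) = Mul(Rational(-1, 2), 0) = 0)
Function('y')(P) = 2 (Function('y')(P) = Add(-4, Mul(Add(3, 0), 2)) = Add(-4, Mul(3, 2)) = Add(-4, 6) = 2)
Mul(6, Add(-125, Function('y')(-12))) = Mul(6, Add(-125, 2)) = Mul(6, -123) = -738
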